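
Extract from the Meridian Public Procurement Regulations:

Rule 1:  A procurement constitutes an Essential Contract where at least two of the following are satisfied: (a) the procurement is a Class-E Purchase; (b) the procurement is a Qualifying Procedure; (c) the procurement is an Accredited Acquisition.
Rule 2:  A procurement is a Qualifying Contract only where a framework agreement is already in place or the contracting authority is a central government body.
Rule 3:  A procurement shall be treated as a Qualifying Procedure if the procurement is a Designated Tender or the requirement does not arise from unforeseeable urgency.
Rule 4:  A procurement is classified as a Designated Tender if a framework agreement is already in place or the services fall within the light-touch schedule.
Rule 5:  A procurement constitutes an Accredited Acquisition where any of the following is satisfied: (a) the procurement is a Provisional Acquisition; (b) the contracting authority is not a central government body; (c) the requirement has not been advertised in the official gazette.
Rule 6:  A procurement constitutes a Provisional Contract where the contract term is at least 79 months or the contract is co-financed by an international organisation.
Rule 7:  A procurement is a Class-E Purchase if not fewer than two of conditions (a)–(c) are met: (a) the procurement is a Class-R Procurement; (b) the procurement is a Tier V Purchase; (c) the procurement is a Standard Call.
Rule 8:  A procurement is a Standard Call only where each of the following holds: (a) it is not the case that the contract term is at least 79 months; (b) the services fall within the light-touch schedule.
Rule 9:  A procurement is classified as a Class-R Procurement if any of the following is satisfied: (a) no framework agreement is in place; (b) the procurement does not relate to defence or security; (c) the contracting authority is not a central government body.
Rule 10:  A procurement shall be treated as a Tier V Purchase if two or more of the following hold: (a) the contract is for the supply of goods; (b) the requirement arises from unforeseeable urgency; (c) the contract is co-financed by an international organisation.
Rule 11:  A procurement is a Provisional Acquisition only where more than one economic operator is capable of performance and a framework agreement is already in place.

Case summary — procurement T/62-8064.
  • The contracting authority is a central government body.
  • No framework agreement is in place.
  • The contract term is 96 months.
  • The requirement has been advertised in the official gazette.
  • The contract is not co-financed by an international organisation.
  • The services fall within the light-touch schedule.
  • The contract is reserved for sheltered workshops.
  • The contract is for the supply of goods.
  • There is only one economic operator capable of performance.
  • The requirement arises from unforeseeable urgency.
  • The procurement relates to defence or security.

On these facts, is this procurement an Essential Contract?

Yes

rule 9 — Class-R Procurement: [no framework agreement is in place? yes] OR [the procurement does not relate to defence or security? no] OR [the contracting authority is not a central government body? no] → satisfied.
rule 10 — Tier V Purchase: the contract is for the supply of goods? yes; the requirement arises from unforeseeable urgency? yes; the contract is co-financed by an international organisation? no — 2 of 3 hold (need ≥2) → satisfied.
rule 8 — Standard Call: [contract term: 96 months ≥ 79 months? yes, so negated condition no] AND [the services fall within the light-touch schedule? yes] → not satisfied.
rule 7 — Class-E Purchase: Class-R Procurement (rule 9)? yes; Tier V Purchase (rule 10)? yes; Standard Call (rule 8)? no — 2 of 3 hold (need ≥2) → satisfied.
rule 4 — Designated Tender: [a framework agreement is already in place? no] OR [the services fall within the light-touch schedule? yes] → satisfied.
rule 3 — Qualifying Procedure: [Designated Tender (rule 4)? yes] OR [the requirement does not arise from unforeseeable urgency? no] → satisfied.
rule 11 — Provisional Acquisition: [more than one economic operator is capable of performance? no] AND [a framework agreement is already in place? no] → not satisfied.
rule 5 — Accredited Acquisition: [Provisional Acquisition (rule 11)? no] OR [the contracting authority is not a central government body? no] OR [the requirement has not been advertised in the official gazette? no] → not satisfied.
rule 1 — Essential Contract: Class-E Purchase (rule 7)? yes; Qualifying Procedure (rule 3)? yes; Accredited Acquisition (rule 5)? no — 2 of 3 hold (need ≥2) → satisfied.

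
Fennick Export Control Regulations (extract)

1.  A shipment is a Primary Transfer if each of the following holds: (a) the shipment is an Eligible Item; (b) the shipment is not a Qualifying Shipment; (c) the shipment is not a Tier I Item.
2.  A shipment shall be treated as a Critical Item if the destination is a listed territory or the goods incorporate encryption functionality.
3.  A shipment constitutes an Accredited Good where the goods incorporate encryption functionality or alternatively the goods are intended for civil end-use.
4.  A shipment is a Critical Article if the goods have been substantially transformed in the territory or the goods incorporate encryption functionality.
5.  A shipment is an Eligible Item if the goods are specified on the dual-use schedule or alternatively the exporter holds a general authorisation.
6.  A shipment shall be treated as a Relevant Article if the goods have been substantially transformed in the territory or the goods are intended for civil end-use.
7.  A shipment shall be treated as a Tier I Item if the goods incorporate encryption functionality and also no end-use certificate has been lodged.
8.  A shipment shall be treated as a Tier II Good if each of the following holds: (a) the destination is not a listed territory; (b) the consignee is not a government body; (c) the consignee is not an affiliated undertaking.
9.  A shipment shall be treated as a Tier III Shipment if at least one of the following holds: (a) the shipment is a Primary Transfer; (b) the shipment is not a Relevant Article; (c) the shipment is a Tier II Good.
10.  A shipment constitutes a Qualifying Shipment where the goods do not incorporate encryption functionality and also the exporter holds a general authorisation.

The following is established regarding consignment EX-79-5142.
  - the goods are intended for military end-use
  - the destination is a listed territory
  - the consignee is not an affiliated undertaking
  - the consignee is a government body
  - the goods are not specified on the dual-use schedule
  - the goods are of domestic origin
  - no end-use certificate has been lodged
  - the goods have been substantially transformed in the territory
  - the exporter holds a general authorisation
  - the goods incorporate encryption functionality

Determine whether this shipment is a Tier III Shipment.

Under paragraph 5: the goods are specified on the dual-use schedule? no; or the exporter holds a general authorisation? yes. So the shipment is an Eligible Item.
Under paragraph 10: the goods do not incorporate encryption functionality? no; and the exporter holds a general authorisation? yes. So the shipment is not a Qualifying Shipment.
Under paragraph 7: the goods incorporate encryption functionality? yes; and no end-use certificate has been lodged? yes. So the shipment is a Tier I Item.
Under paragraph 1: Eligible Item (paragraph 5)? yes; and not a Qualifying Shipment (paragraph 10)? yes; and not a Tier I Item (paragraph 7)? no. So the shipment is not a Primary Transfer.
Under paragraph 6: the goods have been substantially transformed in the territory? yes; or the goods are intended for civil end-use? no. So the shipment is a Relevant Article.
Under paragraph 8: the destination is not a listed territory? no; and the consignee is not a government body? no; and the consignee is not an affiliated undertaking? yes. So the shipment is not a Tier II Good.
Under paragraph 9: Primary Transfer (paragraph 1)? no; or not a Relevant Article (paragraph 6)? no; or Tier II Good (paragraph 8)? no. So the shipment is not a Tier III Shipment.

No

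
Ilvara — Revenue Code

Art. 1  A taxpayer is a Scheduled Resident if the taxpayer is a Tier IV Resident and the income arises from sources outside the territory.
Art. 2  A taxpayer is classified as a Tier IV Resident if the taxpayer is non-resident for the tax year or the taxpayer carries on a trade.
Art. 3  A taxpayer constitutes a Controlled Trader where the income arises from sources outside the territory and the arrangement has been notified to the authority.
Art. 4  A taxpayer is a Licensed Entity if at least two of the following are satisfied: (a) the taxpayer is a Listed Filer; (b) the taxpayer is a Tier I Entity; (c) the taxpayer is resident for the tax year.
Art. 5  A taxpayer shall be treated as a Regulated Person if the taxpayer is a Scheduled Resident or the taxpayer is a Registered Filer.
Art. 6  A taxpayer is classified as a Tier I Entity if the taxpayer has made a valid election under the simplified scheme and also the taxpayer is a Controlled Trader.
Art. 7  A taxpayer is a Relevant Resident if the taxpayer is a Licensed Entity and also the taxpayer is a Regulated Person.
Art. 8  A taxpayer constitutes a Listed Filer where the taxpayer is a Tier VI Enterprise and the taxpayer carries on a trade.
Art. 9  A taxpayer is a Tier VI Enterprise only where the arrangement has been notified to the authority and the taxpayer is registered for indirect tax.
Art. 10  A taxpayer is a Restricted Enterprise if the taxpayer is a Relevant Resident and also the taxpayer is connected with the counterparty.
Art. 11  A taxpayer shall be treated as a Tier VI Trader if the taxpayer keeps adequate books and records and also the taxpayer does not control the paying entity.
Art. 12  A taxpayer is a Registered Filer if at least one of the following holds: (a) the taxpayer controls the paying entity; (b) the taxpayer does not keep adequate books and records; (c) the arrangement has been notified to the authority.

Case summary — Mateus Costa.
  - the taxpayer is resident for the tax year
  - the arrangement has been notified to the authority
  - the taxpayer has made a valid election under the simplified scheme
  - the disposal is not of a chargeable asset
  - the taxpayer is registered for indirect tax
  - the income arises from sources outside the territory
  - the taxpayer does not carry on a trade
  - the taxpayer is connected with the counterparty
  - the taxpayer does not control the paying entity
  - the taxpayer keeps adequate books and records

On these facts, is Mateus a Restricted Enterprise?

Under article 9: the arrangement has been notified to the authority? yes; and the taxpayer is registered for indirect tax? yes. So the taxpayer is a Tier VI Enterprise.
Under article 8: Tier VI Enterprise (article 9)? yes; and the taxpayer carries on a trade? no. So the taxpayer is not a Listed Filer.
Under article 3: the income arises from sources outside the territory? yes; and the arrangement has been notified to the authority? yes. So the taxpayer is a Controlled Trader.
Under article 6: the taxpayer has made a valid election under the simplified scheme? yes; and Controlled Trader (article 3)? yes. So the taxpayer is a Tier I Entity.
Under article 4: Listed Filer (article 8)? no; Tier I Entity (article 6)? yes; the taxpayer is resident for the tax year? yes — 2 of 3 hold (need ≥2) → satisfied.
Under article 2: the taxpayer is non-resident for the tax year? no; or the taxpayer carries on a trade? no. So the taxpayer is not a Tier IV Resident.
Under article 1: Tier IV Resident (article 2)? no; and the income arises from sources outside the territory? yes. So the taxpayer is not a Scheduled Resident.
Under article 12: the taxpayer controls the paying entity? no; or the taxpayer does not keep adequate books and records? no; or the arrangement has been notified to the authority? yes. So the taxpayer is a Registered Filer.
Under article 5: Scheduled Resident (article 1)? no; or Registered Filer (article 12)? yes. So the taxpayer is a Regulated Person.
Under article 7: Licensed Entity (article 4)? yes; and Regulated Person (article 5)? yes. So the taxpayer is a Relevant Resident.
Under article 10: Relevant Resident (article 7)? yes; and the taxpayer is connected with the counterparty? yes. So the taxpayer is a Restricted Enterprise.

Yes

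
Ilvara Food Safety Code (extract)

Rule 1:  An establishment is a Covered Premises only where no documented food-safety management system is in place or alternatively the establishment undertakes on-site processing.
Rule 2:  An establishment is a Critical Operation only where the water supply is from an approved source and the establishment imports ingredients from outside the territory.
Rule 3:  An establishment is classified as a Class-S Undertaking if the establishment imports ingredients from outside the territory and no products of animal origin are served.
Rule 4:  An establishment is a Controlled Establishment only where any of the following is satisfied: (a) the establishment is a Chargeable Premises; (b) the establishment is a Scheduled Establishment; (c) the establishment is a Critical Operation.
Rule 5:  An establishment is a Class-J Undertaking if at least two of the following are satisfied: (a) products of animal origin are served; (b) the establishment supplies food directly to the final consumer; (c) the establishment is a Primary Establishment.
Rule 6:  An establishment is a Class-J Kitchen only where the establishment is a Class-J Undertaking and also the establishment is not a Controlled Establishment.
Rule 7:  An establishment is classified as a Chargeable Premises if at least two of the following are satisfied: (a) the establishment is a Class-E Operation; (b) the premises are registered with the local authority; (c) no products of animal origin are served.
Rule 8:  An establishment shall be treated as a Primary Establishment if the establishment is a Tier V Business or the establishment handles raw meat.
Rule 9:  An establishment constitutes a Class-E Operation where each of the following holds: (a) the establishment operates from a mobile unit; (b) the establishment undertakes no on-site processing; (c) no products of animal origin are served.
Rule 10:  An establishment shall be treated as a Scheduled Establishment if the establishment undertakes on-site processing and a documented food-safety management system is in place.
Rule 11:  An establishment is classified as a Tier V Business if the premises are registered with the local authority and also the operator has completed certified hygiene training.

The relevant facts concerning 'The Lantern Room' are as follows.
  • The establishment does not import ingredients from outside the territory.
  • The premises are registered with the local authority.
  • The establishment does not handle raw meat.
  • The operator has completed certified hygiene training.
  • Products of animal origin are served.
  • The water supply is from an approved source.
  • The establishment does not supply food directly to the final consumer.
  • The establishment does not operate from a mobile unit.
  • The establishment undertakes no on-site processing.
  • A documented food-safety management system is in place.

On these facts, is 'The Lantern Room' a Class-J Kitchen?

Yes

rule 11 — Tier V Business: [the premises are registered with the local authority? yes] AND [the operator has completed certified hygiene training? yes] → satisfied.
rule 8 — Primary Establishment: [Tier V Business (rule 11)? yes] OR [the establishment handles raw meat? no] → satisfied.
rule 5 — Class-J Undertaking: products of animal origin are served? yes; the establishment supplies food directly to the final consumer? no; Primary Establishment (rule 8)? yes — 2 of 3 hold (need ≥2) → satisfied.
rule 9 — Class-E Operation: [the establishment operates from a mobile unit? no] AND [the establishment undertakes no on-site processing? yes] AND [no products of animal origin are served? no] → not satisfied.
rule 7 — Chargeable Premises: Class-E Operation (rule 9)? no; the premises are registered with the local authority? yes; no products of animal origin are served? no — 1 of 3 hold (need ≥2) → not satisfied.
rule 10 — Scheduled Establishment: [the establishment undertakes on-site processing? no] AND [a documented food-safety management system is in place? yes] → not satisfied.
rule 2 — Critical Operation: [the water supply is from an approved source? yes] AND [the establishment imports ingredients from outside the territory? no] → not satisfied.
rule 4 — Controlled Establishment: [Chargeable Premises (rule 7)? no] OR [Scheduled Establishment (rule 10)? no] OR [Critical Operation (rule 2)? no] → not satisfied.
rule 6 — Class-J Kitchen: [Class-J Undertaking (rule 5)? yes] AND [not a Controlled Establishment (rule 4)? yes] → satisfied.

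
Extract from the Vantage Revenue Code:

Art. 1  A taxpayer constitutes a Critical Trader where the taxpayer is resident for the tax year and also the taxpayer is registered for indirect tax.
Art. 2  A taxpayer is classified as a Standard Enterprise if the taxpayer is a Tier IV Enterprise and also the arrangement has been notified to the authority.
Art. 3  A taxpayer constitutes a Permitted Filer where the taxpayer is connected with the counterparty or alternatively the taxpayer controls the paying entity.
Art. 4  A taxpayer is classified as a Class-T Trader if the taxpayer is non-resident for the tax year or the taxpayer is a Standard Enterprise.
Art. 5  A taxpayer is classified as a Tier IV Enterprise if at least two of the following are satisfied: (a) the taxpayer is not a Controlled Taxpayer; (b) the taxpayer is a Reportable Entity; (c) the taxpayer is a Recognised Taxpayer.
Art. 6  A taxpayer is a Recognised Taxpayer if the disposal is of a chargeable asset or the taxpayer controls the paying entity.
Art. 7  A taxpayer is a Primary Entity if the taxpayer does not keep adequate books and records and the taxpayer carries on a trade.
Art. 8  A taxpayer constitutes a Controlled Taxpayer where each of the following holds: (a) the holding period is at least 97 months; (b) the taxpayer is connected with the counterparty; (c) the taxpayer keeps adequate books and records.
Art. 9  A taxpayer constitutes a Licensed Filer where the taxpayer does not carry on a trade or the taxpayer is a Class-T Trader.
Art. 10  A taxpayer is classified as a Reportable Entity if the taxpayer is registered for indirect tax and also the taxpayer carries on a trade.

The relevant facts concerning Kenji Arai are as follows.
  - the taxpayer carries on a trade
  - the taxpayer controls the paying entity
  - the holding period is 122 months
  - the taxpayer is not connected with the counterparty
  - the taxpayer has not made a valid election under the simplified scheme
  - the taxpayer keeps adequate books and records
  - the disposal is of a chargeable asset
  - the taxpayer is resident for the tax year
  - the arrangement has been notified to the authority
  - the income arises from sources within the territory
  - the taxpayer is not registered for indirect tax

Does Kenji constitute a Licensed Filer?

Under article 8: holding period: 122 months ≥ 97 months? yes; and the taxpayer is connected with the counterparty? no; and the taxpayer keeps adequate books and records? yes. So the taxpayer is not a Controlled Taxpayer.
Under article 10: the taxpayer is registered for indirect tax? no; and the taxpayer carries on a trade? yes. So the taxpayer is not a Reportable Entity.
Under article 6: the disposal is of a chargeable asset? yes; or the taxpayer controls the paying entity? yes. So the taxpayer is a Recognised Taxpayer.
Under article 5: not a Controlled Taxpayer (article 8)? yes; Reportable Entity (article 10)? no; Recognised Taxpayer (article 6)? yes — 2 of 3 hold (need ≥2) → satisfied.
Under article 2: Tier IV Enterprise (article 5)? yes; and the arrangement has been notified to the authority? yes. So the taxpayer is a Standard Enterprise.
Under article 4: the taxpayer is non-resident for the tax year? no; or Standard Enterprise (article 2)? yes. So the taxpayer is a Class-T Trader.
Under article 9: the taxpayer does not carry on a trade? no; or Class-T Trader (article 4)? yes. So the taxpayer is a Licensed Filer.

Yes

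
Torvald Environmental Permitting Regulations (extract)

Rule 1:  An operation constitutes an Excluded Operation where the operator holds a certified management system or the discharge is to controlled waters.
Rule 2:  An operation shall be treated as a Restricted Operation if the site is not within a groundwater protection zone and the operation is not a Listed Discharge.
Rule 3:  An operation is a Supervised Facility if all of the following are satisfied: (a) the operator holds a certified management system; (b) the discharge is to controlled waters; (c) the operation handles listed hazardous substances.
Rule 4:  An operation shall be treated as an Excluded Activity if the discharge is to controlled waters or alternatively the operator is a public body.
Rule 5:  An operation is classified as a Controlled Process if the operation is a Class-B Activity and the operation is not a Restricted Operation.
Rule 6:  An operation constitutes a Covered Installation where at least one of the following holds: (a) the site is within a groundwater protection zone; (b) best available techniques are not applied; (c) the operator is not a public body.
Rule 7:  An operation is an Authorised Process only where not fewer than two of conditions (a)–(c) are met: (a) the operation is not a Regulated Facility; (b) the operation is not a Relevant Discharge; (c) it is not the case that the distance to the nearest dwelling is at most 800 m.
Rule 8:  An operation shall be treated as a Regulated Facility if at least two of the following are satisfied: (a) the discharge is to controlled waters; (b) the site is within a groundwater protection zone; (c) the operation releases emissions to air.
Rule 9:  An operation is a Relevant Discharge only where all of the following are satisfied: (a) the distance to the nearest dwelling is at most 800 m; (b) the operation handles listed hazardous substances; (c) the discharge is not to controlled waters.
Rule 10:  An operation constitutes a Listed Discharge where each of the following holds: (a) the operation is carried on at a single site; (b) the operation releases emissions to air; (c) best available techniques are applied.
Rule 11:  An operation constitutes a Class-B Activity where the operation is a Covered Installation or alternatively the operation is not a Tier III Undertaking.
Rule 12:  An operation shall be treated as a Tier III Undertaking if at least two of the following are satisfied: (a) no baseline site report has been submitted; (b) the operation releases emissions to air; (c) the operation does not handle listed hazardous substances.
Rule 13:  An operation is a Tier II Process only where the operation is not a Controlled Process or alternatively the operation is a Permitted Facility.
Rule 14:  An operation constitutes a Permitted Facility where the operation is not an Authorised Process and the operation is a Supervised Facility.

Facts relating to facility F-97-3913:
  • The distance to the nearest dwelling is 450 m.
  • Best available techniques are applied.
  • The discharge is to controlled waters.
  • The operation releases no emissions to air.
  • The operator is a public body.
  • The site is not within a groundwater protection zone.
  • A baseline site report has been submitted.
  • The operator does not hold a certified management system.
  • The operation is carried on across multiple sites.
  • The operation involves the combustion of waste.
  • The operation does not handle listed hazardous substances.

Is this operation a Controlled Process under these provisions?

Under rule 6: the site is within a groundwater protection zone? no; or best available techniques are not applied? no; or the operator is not a public body? no. So the operation is not a Covered Installation.
Under rule 12: no baseline site report has been submitted? no; the operation releases emissions to air? no; the operation does not handle listed hazardous substances? yes — 1 of 3 hold (need ≥2) → not satisfied.
Under rule 11: Covered Installation (rule 6)? no; or not a Tier III Undertaking (rule 12)? yes. So the operation is a Class-B Activity.
Under rule 10: the operation is carried on at a single site? no; and the operation releases emissions to air? no; and best available techniques are applied? yes. So the operation is not a Listed Discharge.
Under rule 2: the site is not within a groundwater protection zone? yes; and not a Listed Discharge (rule 10)? yes. So the operation is a Restricted Operation.
Under rule 5: Class-B Activity (rule 11)? yes; and not a Restricted Operation (rule 2)? no. So the operation is not a Controlled Process.

No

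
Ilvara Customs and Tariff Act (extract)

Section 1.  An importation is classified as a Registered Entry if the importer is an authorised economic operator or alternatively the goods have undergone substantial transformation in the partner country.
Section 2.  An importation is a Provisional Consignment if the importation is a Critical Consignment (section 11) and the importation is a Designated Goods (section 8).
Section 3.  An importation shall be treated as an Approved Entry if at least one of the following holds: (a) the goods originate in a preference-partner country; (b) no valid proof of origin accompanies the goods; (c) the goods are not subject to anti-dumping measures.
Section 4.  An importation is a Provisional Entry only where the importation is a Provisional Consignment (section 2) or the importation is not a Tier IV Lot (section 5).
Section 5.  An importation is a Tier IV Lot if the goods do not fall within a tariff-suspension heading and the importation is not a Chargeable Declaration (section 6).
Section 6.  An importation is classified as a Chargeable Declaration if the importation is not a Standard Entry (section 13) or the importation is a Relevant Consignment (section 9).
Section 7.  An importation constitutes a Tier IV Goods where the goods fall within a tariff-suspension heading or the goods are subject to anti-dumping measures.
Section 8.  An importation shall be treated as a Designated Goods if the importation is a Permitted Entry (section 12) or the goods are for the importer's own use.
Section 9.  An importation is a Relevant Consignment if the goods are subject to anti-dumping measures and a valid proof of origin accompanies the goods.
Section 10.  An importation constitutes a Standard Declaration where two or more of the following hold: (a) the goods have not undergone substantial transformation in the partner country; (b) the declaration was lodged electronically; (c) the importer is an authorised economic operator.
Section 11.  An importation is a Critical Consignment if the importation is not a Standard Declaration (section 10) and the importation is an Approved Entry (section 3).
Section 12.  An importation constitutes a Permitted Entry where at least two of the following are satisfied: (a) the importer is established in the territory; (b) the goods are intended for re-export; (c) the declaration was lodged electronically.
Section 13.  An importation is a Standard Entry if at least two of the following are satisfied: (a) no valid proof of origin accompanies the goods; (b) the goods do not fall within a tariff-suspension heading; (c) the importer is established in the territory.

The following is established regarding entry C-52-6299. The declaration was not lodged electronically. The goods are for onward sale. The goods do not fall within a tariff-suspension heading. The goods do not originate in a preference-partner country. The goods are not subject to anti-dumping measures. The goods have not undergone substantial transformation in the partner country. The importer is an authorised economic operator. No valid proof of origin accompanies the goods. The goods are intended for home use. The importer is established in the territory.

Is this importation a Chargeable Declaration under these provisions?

No

Under section 13: no valid proof of origin accompanies the goods? yes; the goods do not fall within a tariff-suspension heading? yes; the importer is established in the territory? yes — 3 of 3 hold (need ≥2) → satisfied.
Under section 9: the goods are subject to anti-dumping measures? no; and a valid proof of origin accompanies the goods? no. So the importation is not a Relevant Consignment.
Under section 6: not a Standard Entry (section 13)? no; or Relevant Consignment (section 9)? no. So the importation is not a Chargeable Declaration.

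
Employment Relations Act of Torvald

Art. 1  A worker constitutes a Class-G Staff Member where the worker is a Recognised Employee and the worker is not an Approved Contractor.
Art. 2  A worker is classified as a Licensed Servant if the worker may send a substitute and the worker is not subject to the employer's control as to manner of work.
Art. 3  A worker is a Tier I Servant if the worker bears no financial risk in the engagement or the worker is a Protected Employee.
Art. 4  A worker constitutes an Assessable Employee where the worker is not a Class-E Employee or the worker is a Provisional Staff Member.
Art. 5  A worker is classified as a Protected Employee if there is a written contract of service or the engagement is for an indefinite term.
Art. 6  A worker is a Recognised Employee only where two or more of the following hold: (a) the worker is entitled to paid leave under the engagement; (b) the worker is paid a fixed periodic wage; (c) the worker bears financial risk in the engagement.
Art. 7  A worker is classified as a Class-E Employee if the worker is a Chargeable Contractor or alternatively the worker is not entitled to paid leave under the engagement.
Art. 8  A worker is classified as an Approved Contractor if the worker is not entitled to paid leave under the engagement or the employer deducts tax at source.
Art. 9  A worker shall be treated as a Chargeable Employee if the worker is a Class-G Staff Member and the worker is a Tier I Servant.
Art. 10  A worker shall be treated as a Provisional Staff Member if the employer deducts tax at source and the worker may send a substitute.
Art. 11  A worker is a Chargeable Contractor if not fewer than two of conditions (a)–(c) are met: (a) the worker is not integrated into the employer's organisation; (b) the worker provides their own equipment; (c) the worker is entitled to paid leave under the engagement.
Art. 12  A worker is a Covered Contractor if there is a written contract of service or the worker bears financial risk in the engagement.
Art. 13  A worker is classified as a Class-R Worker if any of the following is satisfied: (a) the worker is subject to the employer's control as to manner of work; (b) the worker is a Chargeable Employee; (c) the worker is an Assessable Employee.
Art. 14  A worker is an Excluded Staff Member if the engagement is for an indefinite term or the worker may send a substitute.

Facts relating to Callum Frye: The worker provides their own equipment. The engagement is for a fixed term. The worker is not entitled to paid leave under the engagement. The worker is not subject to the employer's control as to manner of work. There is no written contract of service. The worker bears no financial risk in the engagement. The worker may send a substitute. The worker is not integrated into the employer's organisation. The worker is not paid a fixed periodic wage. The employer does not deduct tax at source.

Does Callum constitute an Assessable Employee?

article 11 — Chargeable Contractor: the worker is not integrated into the employer's organisation? yes; the worker provides their own equipment? yes; the worker is entitled to paid leave under the engagement? no — 2 of 3 hold (need ≥2) → satisfied.
article 7 — Class-E Employee: [Chargeable Contractor (article 11)? yes] OR [the worker is not entitled to paid leave under the engagement? yes] → satisfied.
article 10 — Provisional Staff Member: [the employer deducts tax at source? no] AND [the worker may send a substitute? yes] → not satisfied.
article 4 — Assessable Employee: [not a Class-E Employee (article 7)? no] OR [Provisional Staff Member (article 10)? no] → not satisfied.

No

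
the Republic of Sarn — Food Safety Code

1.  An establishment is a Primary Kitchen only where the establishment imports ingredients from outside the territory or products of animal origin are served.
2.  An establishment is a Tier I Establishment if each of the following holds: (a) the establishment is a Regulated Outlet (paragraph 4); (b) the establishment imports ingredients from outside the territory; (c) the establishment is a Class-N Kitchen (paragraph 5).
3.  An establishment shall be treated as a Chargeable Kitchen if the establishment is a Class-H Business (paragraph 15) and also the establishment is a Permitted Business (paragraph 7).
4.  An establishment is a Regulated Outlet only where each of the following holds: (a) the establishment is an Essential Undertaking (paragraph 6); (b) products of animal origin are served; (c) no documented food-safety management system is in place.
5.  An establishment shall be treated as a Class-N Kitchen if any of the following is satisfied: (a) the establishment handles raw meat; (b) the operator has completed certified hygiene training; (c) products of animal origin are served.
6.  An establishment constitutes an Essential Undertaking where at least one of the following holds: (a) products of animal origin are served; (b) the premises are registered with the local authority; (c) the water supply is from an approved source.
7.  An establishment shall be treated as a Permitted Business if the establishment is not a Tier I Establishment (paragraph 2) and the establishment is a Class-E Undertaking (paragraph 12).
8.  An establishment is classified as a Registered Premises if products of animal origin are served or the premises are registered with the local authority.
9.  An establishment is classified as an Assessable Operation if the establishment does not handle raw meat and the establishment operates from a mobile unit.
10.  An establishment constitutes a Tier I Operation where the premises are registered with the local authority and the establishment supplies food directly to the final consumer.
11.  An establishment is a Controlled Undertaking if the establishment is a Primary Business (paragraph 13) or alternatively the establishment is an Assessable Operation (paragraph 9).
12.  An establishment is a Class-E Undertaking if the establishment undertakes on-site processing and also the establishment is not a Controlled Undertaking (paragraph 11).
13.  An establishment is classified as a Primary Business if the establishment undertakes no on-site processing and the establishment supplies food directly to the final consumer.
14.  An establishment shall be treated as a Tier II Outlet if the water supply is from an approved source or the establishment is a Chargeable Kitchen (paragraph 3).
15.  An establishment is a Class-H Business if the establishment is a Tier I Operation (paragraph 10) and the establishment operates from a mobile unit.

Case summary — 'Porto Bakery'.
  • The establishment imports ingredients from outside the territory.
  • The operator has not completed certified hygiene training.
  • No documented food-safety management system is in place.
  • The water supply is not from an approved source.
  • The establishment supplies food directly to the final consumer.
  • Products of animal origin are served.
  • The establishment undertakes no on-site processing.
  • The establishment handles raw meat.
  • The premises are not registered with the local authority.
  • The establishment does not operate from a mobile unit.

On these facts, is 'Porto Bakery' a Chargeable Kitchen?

paragraph 10 — Tier I Operation: [the premises are registered with the local authority? no] AND [the establishment supplies food directly to the final consumer? yes] → not satisfied.
paragraph 15 — Class-H Business: [Tier I Operation (paragraph 10)? no] AND [the establishment operates from a mobile unit? no] → not satisfied.
paragraph 6 — Essential Undertaking: [products of animal origin are served? yes] OR [the premises are registered with the local authority? no] OR [the water supply is from an approved source? no] → satisfied.
paragraph 4 — Regulated Outlet: [Essential Undertaking (paragraph 6)? yes] AND [products of animal origin are served? yes] AND [no documented food-safety management system is in place? yes] → satisfied.
paragraph 5 — Class-N Kitchen: [the establishment handles raw meat? yes] OR [the operator has completed certified hygiene training? no] OR [products of animal origin are served? yes] → satisfied.
paragraph 2 — Tier I Establishment: [Regulated Outlet (paragraph 4)? yes] AND [the establishment imports ingredients from outside the territory? yes] AND [Class-N Kitchen (paragraph 5)? yes] → satisfied.
paragraph 13 — Primary Business: [the establishment undertakes no on-site processing? yes] AND [the establishment supplies food directly to the final consumer? yes] → satisfied.
paragraph 9 — Assessable Operation: [the establishment does not handle raw meat? no] AND [the establishment operates from a mobile unit? no] → not satisfied.
paragraph 11 — Controlled Undertaking: [Primary Business (paragraph 13)? yes] OR [Assessable Operation (paragraph 9)? no] → satisfied.
paragraph 12 — Class-E Undertaking: [the establishment undertakes on-site processing? no] AND [not a Controlled Undertaking (paragraph 11)? no] → not satisfied.
paragraph 7 — Permitted Business: [not a Tier I Establishment (paragraph 2)? no] AND [Class-E Undertaking (paragraph 12)? no] → not satisfied.
paragraph 3 — Chargeable Kitchen: [Class-H Business (paragraph 15)? no] AND [Permitted Business (paragraph 7)? no] → not satisfied.

No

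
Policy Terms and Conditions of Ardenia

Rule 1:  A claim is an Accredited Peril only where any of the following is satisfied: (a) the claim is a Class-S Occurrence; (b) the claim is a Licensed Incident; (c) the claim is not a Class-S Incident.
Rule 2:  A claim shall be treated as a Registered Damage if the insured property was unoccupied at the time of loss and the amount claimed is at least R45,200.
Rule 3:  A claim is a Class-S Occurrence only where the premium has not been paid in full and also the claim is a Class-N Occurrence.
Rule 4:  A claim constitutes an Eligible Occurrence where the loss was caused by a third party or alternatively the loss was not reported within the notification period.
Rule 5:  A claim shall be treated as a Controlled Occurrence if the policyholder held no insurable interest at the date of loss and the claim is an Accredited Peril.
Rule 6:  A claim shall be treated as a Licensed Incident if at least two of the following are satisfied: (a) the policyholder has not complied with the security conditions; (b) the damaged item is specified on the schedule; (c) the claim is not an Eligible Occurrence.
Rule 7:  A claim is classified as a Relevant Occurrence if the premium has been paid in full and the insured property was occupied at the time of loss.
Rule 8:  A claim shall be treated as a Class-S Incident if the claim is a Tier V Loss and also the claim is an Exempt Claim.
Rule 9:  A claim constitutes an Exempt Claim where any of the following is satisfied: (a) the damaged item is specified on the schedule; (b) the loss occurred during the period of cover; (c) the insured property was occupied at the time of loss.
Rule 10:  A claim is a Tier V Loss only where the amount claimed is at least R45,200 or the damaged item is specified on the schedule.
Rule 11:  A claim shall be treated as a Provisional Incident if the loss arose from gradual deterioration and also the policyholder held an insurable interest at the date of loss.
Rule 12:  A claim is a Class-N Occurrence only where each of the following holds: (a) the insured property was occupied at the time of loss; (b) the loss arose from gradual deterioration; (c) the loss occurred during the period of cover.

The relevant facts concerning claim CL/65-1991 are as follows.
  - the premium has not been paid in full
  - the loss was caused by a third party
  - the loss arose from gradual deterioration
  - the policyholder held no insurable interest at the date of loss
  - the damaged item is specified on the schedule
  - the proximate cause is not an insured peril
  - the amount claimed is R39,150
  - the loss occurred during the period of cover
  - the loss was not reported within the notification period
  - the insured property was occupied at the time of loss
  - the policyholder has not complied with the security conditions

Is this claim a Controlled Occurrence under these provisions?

Under rule 12: the insured property was occupied at the time of loss? yes; and the loss arose from gradual deterioration? yes; and the loss occurred during the period of cover? yes. So the claim is a Class-N Occurrence.
Under rule 3: the premium has not been paid in full? yes; and Class-N Occurrence (rule 12)? yes. So the claim is a Class-S Occurrence.
Under rule 4: the loss was caused by a third party? yes; or the loss was not reported within the notification period? yes. So the claim is an Eligible Occurrence.
Under rule 6: the policyholder has not complied with the security conditions? yes; the damaged item is specified on the schedule? yes; not an Eligible Occurrence (rule 4)? no — 2 of 3 hold (need ≥2) → satisfied.
Under rule 10: amount claimed: R39,150 ≥ R45,200? no; or the damaged item is specified on the schedule? yes. So the claim is a Tier V Loss.
Under rule 9: the damaged item is specified on the schedule? yes; or the loss occurred during the period of cover? yes; or the insured property was occupied at the time of loss? yes. So the claim is an Exempt Claim.
Under rule 8: Tier V Loss (rule 10)? yes; and Exempt Claim (rule 9)? yes. So the claim is a Class-S Incident.
Under rule 1: Class-S Occurrence (rule 3)? yes; or Licensed Incident (rule 6)? yes; or not a Class-S Incident (rule 8)? no. So the claim is an Accredited Peril.
Under rule 5: the policyholder held no insurable interest at the date of loss? yes; and Accredited Peril (rule 1)? yes. So the claim is a Controlled Occurrence.

Yes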